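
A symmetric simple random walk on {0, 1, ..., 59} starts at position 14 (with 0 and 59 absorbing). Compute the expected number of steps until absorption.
E[τ | X_0 = 14] = 630

Let v_k = E[τ | X_0 = k]. Boundary: v_0 = v_59 = 0. Recurrence: v_k = 1 + (v_{k-1} + v_{k+1})/2 for 1 ≤ k ≤ 58. The particular solution to v_k − (v_{k-1} + v_{k+1})/2 = 1 is v_k = −k^2. Adding homogeneous solution A + B k and matching boundaries gives v_k = k (59 − k). Substituting k = 14: v_14 = 14 · 45 = 630.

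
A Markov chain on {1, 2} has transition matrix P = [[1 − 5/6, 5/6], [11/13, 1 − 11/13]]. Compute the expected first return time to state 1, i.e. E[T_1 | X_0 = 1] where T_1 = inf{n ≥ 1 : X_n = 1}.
E[T_1 | X_0 = 1] = 1/π_1 = 131/66

For an irreducible recurrent Markov chain with stationary distribution π, E[T_i | X_0 = i] = 1/π_i (Kac's formula). Here π_1 = (11/13)/(5/6 + 11/13) = (11/13)/(131/78) = 66/131, so E[T_1 | X_0 = 1] = 1/π_1 = (5/6 + 11/13)/(11/13) = (131/78)/(11/13) = 131/66.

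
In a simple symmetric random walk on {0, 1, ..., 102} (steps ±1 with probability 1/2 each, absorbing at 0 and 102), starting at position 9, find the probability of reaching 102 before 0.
P(hit 102 before 0) = 9/102 = 3/34

Let u_k = P(hit 102 before 0 | start at k). Then u_0 = 0, u_102 = 1, and u_k = u_{k-1}/2 + u_{k+1}/2 for 1 ≤ k ≤ 101. This harmonic recurrence is solved by u_k = k/102, giving u_9 = 9/102 = 3/34.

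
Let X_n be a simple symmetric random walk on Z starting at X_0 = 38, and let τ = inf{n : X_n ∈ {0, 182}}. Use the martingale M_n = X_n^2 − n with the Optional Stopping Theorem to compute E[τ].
E[τ] = 5472

M_n = X_n^2 − n is a martingale (since E[X_{n+1}^2 | F_n] = X_n^2 + 1). By OST (τ has finite mean in a bounded region), E[M_τ] = E[M_0] = X_0^2 − 0 = 38^2 = 1444. Also E[M_τ] = E[X_τ^2] − E[τ]. The walk exits at 0 or 182, with P(hit 182 first) = 38/182, so E[X_τ^2] = 182^2 · 38/182 + 0 = 6916. Thus E[τ] = E[X_τ^2] − E[M_τ] = 6916 − 1444 = 5472 = 38(182 − 38) = 5472.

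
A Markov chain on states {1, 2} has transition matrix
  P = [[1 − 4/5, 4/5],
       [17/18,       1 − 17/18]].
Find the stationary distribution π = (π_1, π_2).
π_1 = 85/157, π_2 = 72/157

Solve πP = π with π_1 + π_2 = 1. From πP = π: π_1 · (1 − 4/5) + π_2 · 17/18 = π_1 ⇒ π_2 · 17/18 = π_1 · 4/5 ⇒ π_2/π_1 = (4/5)/(17/18) = 72/85. Together with π_1 + π_2 = 1:
  π_1 = (17/18)/(4/5 + 17/18) = (17/18)/(157/90) = 85/157,
  π_2 = (4/5)/(4/5 + 17/18) = (4/5)/(157/90) = 72/157.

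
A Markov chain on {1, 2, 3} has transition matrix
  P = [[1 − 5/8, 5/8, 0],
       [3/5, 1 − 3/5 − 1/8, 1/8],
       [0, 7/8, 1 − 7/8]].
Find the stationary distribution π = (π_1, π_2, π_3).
π = (21/46, 175/368, 25/368)

This is a birth-death chain on three states, which satisfies detailed balance: π_1 · P_{12} = π_2 · P_{21} and π_2 · P_{23} = π_3 · P_{32}.
From π_1 · 5/8 = π_2 · 3/5: π_2/π_1 = (5/8)/(3/5) = 25/24.
From π_2 · 1/8 = π_3 · 7/8: π_3/π_2 = (1/8)/(7/8) = 1/7.
Take π_1 proportional to 1; then unnormalized π = (1, 25/24, 25/168). Normalize by dividing by the sum 46/21:
  π = (21/46, 175/368, 25/368).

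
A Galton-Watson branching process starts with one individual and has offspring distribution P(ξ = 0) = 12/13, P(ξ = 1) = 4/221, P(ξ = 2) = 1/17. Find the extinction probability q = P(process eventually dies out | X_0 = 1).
q = 1

Mean offspring μ = 0·12/13 + 1·4/221 + 2·1/17 = 30/221 ≤ 1. For μ ≤ 1 with offspring not concentrated at 1, the Galton-Watson process goes extinct almost surely, so q = 1.
(Algebraic check: The pgf is f(s) = 12/13 + 4/221·s + 1/17·s². The extinction probability q is the smallest fixed point of f in [0, 1]. Setting s = f(s):
  1/17·s² + (4/221 − 1)·s + 12/13 = 0
  1/17·s² − (12/13 + 1/17)·s + 12/13 = 0
which factors as (s − 1)·(1/17·s − 12/13) = 0, giving roots s = 1 and s = (12/13)/(1/17) = 204/13. Since 204/13 ≥ 1, the smallest root in [0, 1] is s = 1.)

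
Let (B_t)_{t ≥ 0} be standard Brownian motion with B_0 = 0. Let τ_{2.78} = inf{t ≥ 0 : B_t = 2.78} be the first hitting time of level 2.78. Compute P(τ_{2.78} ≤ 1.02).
P(τ_{2.78} ≤ 1.02) = 2(1 − Φ(2.78/√1.02)) = 2(1 − Φ(2.7526)) ≈ 0.0059

By the reflection principle for standard BM, P(τ_b ≤ t) = 2 · P(B_t ≥ b). Since B_t ~ N(0, t), P(B_t ≥ 2.78) = 1 − Φ(2.78/√t) = 1 − Φ(2.78/√1.02) = 1 − Φ(2.7526) ≈ 0.00296. Doubling: P(τ_{2.78} ≤ 1.02) ≈ 2 · 0.00296 = 0.00592 ≈ 0.0059.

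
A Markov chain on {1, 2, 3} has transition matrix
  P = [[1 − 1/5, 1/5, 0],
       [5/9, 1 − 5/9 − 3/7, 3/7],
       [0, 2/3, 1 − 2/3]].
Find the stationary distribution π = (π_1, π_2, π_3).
π = (350/557, 126/557, 81/557)

This is a birth-death chain on three states, which satisfies detailed balance: π_1 · P_{12} = π_2 · P_{21} and π_2 · P_{23} = π_3 · P_{32}.
From π_1 · 1/5 = π_2 · 5/9: π_2/π_1 = (1/5)/(5/9) = 9/25.
From π_2 · 3/7 = π_3 · 2/3: π_3/π_2 = (3/7)/(2/3) = 9/14.
Take π_1 proportional to 1; then unnormalized π = (1, 9/25, 81/350). Normalize by dividing by the sum 557/350:
  π = (350/557, 126/557, 81/557).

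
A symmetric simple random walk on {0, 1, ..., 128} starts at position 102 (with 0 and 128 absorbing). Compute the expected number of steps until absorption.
E[τ | X_0 = 102] = 2652

Let v_k = E[τ | X_0 = k]. Boundary: v_0 = v_128 = 0. Recurrence: v_k = 1 + (v_{k-1} + v_{k+1})/2 for 1 ≤ k ≤ 127. The particular solution to v_k − (v_{k-1} + v_{k+1})/2 = 1 is v_k = −k^2. Adding homogeneous solution A + B k and matching boundaries gives v_k = k (128 − k). Substituting k = 102: v_102 = 102 · 26 = 2652.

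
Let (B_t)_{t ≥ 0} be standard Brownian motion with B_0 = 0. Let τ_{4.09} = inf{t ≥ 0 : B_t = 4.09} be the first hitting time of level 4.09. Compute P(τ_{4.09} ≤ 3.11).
P(τ_{4.09} ≤ 3.11) = 2(1 − Φ(4.09/√3.11)) = 2(1 − Φ(2.3192)) ≈ 0.0204

By the reflection principle for standard BM, P(τ_b ≤ t) = 2 · P(B_t ≥ b). Since B_t ~ N(0, t), P(B_t ≥ 4.09) = 1 − Φ(4.09/√t) = 1 − Φ(4.09/√3.11) = 1 − Φ(2.3192) ≈ 0.01019. Doubling: P(τ_{4.09} ≤ 3.11) ≈ 2 · 0.01019 = 0.02038 ≈ 0.0204.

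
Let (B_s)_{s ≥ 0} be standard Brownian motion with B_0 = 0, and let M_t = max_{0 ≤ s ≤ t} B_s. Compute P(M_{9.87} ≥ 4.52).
P(M_{9.87} ≥ 4.52) = 2·P(B_{9.87} ≥ 4.52) = 2(1 − Φ(4.52/√9.87)) ≈ 0.1502

By the reflection principle for Brownian motion, P(M_t ≥ a) = 2 · P(B_t ≥ a) for a ≥ 0. Since B_t ~ N(0, t), P(B_t ≥ 4.52) = 1 − Φ(4.52/√t) = 1 − Φ(4.52/√9.87) = 1 − Φ(1.4387). So
  P(M_{9.87} ≥ 4.52) = 2(1 − Φ(1.4387)) ≈ 0.1502.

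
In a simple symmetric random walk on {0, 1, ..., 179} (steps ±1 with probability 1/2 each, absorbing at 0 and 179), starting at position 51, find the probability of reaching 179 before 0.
P(hit 179 before 0) = 51/179

Let u_k = P(hit 179 before 0 | start at k). Then u_0 = 0, u_179 = 1, and u_k = u_{k-1}/2 + u_{k+1}/2 for 1 ≤ k ≤ 178. This harmonic recurrence is solved by u_k = k/179, giving u_51 = 51/179.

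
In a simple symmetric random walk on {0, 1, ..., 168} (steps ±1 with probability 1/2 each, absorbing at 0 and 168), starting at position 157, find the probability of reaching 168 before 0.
P(hit 168 before 0) = 157/168

Let u_k = P(hit 168 before 0 | start at k). Then u_0 = 0, u_168 = 1, and u_k = u_{k-1}/2 + u_{k+1}/2 for 1 ≤ k ≤ 167. This harmonic recurrence is solved by u_k = k/168, giving u_157 = 157/168.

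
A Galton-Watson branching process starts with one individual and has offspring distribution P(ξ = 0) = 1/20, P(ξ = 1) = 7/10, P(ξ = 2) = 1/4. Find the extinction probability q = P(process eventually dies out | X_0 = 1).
q = 1/5

The pgf is f(s) = 1/20 + 7/10·s + 1/4·s². The extinction probability q is the smallest fixed point of f in [0, 1]. Setting s = f(s):
  1/4·s² + (7/10 − 1)·s + 1/20 = 0
  1/4·s² − (1/20 + 1/4)·s + 1/20 = 0
which factors as (s − 1)·(1/4·s − 1/20) = 0, giving roots s = 1 and s = (1/20)/(1/4) = 1/5.
Mean offspring μ = 7/10 + 2·1/4 = 6/5 > 1 (supercritical), so q < 1. The extinction probability is the smaller root: q = (1/20)/(1/4) = 1/5.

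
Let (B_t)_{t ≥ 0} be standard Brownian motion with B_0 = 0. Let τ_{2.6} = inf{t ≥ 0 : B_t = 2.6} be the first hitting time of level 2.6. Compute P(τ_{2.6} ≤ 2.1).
P(τ_{2.6} ≤ 2.1) = 2(1 − Φ(2.6/√2.1)) = 2(1 − Φ(1.7942)) ≈ 0.0728

By the reflection principle for standard BM, P(τ_b ≤ t) = 2 · P(B_t ≥ b). Since B_t ~ N(0, t), P(B_t ≥ 2.6) = 1 − Φ(2.6/√t) = 1 − Φ(2.6/√2.1) = 1 − Φ(1.7942) ≈ 0.03639. Doubling: P(τ_{2.6} ≤ 2.1) ≈ 2 · 0.03639 = 0.07278 ≈ 0.0728.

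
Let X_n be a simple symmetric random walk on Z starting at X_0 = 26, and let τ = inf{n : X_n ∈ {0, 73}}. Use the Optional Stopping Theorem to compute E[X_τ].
E[X_τ] = 26

X_n is a martingale and τ is a bounded-mean stopping time (indeed τ is finite a.s. with bounded expectation since the walk is in a bounded region). By the OST, E[X_τ] = E[X_0] = 26. Equivalently: E[X_τ] = 73 · P(hit 73 first) + 0 · P(hit 0 first) = 73 · (26/73) = 26.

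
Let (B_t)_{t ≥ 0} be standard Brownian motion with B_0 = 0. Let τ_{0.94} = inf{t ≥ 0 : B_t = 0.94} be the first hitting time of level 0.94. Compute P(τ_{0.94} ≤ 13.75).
P(τ_{0.94} ≤ 13.75) = 2(1 − Φ(0.94/√13.75)) = 2(1 − Φ(0.2535)) ≈ 0.7999

By the reflection principle for standard BM, P(τ_b ≤ t) = 2 · P(B_t ≥ b). Since B_t ~ N(0, t), P(B_t ≥ 0.94) = 1 − Φ(0.94/√t) = 1 − Φ(0.94/√13.75) = 1 − Φ(0.2535) ≈ 0.39994. Doubling: P(τ_{0.94} ≤ 13.75) ≈ 2 · 0.39994 = 0.79988 ≈ 0.7999.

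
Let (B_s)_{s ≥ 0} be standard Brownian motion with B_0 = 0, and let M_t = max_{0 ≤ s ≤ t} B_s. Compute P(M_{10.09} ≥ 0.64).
P(M_{10.09} ≥ 0.64) = 2·P(B_{10.09} ≥ 0.64) = 2(1 − Φ(0.64/√10.09)) ≈ 0.8403

By the reflection principle for Brownian motion, P(M_t ≥ a) = 2 · P(B_t ≥ a) for a ≥ 0. Since B_t ~ N(0, t), P(B_t ≥ 0.64) = 1 − Φ(0.64/√t) = 1 − Φ(0.64/√10.09) = 1 − Φ(0.2015). So
  P(M_{10.09} ≥ 0.64) = 2(1 − Φ(0.2015)) ≈ 0.8403.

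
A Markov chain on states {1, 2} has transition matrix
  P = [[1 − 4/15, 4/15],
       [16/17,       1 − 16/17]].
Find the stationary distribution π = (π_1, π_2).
π_1 = 60/77, π_2 = 17/77

Solve πP = π with π_1 + π_2 = 1. From πP = π: π_1 · (1 − 4/15) + π_2 · 16/17 = π_1 ⇒ π_2 · 16/17 = π_1 · 4/15 ⇒ π_2/π_1 = (4/15)/(16/17) = 17/60. Together with π_1 + π_2 = 1:
  π_1 = (16/17)/(4/15 + 16/17) = (16/17)/(308/255) = 60/77,
  π_2 = (4/15)/(4/15 + 16/17) = (4/15)/(308/255) = 17/77.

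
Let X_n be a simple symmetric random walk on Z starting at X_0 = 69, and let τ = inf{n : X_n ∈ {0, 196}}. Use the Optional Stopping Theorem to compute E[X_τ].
E[X_τ] = 69

X_n is a martingale and τ is a bounded-mean stopping time (indeed τ is finite a.s. with bounded expectation since the walk is in a bounded region). By the OST, E[X_τ] = E[X_0] = 69. Equivalently: E[X_τ] = 196 · P(hit 196 first) + 0 · P(hit 0 first) = 196 · (69/196) = 69.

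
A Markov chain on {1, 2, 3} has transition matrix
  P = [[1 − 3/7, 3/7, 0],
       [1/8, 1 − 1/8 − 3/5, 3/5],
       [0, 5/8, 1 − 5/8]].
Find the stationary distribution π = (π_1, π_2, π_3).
π = (25/193, 600/1351, 576/1351)

This is a birth-death chain on three states, which satisfies detailed balance: π_1 · P_{12} = π_2 · P_{21} and π_2 · P_{23} = π_3 · P_{32}.
From π_1 · 3/7 = π_2 · 1/8: π_2/π_1 = (3/7)/(1/8) = 24/7.
From π_2 · 3/5 = π_3 · 5/8: π_3/π_2 = (3/5)/(5/8) = 24/25.
Take π_1 proportional to 1; then unnormalized π = (1, 24/7, 576/175). Normalize by dividing by the sum 193/25:
  π = (25/193, 600/1351, 576/1351).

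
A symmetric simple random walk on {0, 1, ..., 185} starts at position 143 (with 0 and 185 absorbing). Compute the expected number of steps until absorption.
E[τ | X_0 = 143] = 6006

Let v_k = E[τ | X_0 = k]. Boundary: v_0 = v_185 = 0. Recurrence: v_k = 1 + (v_{k-1} + v_{k+1})/2 for 1 ≤ k ≤ 184. The particular solution to v_k − (v_{k-1} + v_{k+1})/2 = 1 is v_k = −k^2. Adding homogeneous solution A + B k and matching boundaries gives v_k = k (185 − k). Substituting k = 143: v_143 = 143 · 42 = 6006.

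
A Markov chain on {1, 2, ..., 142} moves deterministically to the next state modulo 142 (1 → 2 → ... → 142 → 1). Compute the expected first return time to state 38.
E[T_38 | X_0 = 38] = 142

The chain cycles deterministically, so starting at state 38 it returns in exactly 142 steps. Equivalently, the stationary distribution is uniform π_j = 1/142 for every state j, so by Kac's formula E[T_38] = 1/π_38 = 142.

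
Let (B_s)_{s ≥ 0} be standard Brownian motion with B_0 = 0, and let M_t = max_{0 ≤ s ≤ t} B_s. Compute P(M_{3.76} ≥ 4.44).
P(M_{3.76} ≥ 4.44) = 2·P(B_{3.76} ≥ 4.44) = 2(1 − Φ(4.44/√3.76)) ≈ 0.0220

By the reflection principle for Brownian motion, P(M_t ≥ a) = 2 · P(B_t ≥ a) for a ≥ 0. Since B_t ~ N(0, t), P(B_t ≥ 4.44) = 1 − Φ(4.44/√t) = 1 − Φ(4.44/√3.76) = 1 − Φ(2.2898). So
  P(M_{3.76} ≥ 4.44) = 2(1 − Φ(2.2898)) ≈ 0.0220.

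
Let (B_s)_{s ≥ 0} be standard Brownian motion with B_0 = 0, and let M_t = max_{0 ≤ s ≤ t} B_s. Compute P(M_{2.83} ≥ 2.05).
P(M_{2.83} ≥ 2.05) = 2·P(B_{2.83} ≥ 2.05) = 2(1 − Φ(2.05/√2.83)) ≈ 0.2230

By the reflection principle for Brownian motion, P(M_t ≥ a) = 2 · P(B_t ≥ a) for a ≥ 0. Since B_t ~ N(0, t), P(B_t ≥ 2.05) = 1 − Φ(2.05/√t) = 1 − Φ(2.05/√2.83) = 1 − Φ(1.2186). So
  P(M_{2.83} ≥ 2.05) = 2(1 − Φ(1.2186)) ≈ 0.2230.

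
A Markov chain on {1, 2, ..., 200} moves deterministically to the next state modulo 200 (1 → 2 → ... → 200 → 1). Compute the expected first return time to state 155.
E[T_155 | X_0 = 155] = 200

The chain cycles deterministically, so starting at state 155 it returns in exactly 200 steps. Equivalently, the stationary distribution is uniform π_j = 1/200 for every state j, so by Kac's formula E[T_155] = 1/π_155 = 200.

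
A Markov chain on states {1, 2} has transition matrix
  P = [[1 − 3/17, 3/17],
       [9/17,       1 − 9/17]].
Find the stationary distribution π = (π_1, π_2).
π_1 = 3/4, π_2 = 1/4

Solve πP = π with π_1 + π_2 = 1. From πP = π: π_1 · (1 − 3/17) + π_2 · 9/17 = π_1 ⇒ π_2 · 9/17 = π_1 · 3/17 ⇒ π_2/π_1 = (3/17)/(9/17) = 1/3. Together with π_1 + π_2 = 1:
  π_1 = (9/17)/(3/17 + 9/17) = (9/17)/(12/17) = 3/4,
  π_2 = (3/17)/(3/17 + 9/17) = (3/17)/(12/17) = 1/4.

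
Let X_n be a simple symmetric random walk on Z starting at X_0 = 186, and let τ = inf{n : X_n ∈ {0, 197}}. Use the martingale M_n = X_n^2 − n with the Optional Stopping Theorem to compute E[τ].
E[τ] = 2046

M_n = X_n^2 − n is a martingale (since E[X_{n+1}^2 | F_n] = X_n^2 + 1). By OST (τ has finite mean in a bounded region), E[M_τ] = E[M_0] = X_0^2 − 0 = 186^2 = 34596. Also E[M_τ] = E[X_τ^2] − E[τ]. The walk exits at 0 or 197, with P(hit 197 first) = 186/197, so E[X_τ^2] = 197^2 · 186/197 + 0 = 36642. Thus E[τ] = E[X_τ^2] − E[M_τ] = 36642 − 34596 = 2046 = 186(197 − 186) = 2046.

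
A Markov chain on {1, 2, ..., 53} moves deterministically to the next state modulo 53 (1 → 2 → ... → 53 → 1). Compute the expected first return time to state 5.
E[T_5 | X_0 = 5] = 53

The chain cycles deterministically, so starting at state 5 it returns in exactly 53 steps. Equivalently, the stationary distribution is uniform π_j = 1/53 for every state j, so by Kac's formula E[T_5] = 1/π_5 = 53.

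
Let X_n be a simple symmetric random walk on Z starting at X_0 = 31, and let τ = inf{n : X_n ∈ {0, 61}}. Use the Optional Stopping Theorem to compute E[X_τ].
E[X_τ] = 31

X_n is a martingale and τ is a bounded-mean stopping time (indeed τ is finite a.s. with bounded expectation since the walk is in a bounded region). By the OST, E[X_τ] = E[X_0] = 31. Equivalently: E[X_τ] = 61 · P(hit 61 first) + 0 · P(hit 0 first) = 61 · (31/61) = 31.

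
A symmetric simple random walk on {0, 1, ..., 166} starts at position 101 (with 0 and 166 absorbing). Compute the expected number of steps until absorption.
E[τ | X_0 = 101] = 6565

Let v_k = E[τ | X_0 = k]. Boundary: v_0 = v_166 = 0. Recurrence: v_k = 1 + (v_{k-1} + v_{k+1})/2 for 1 ≤ k ≤ 165. The particular solution to v_k − (v_{k-1} + v_{k+1})/2 = 1 is v_k = −k^2. Adding homogeneous solution A + B k and matching boundaries gives v_k = k (166 − k). Substituting k = 101: v_101 = 101 · 65 = 6565.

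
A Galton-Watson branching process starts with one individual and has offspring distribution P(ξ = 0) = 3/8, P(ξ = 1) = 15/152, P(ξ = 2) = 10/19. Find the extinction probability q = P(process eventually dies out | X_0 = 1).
q = 57/80

The pgf is f(s) = 3/8 + 15/152·s + 10/19·s². The extinction probability q is the smallest fixed point of f in [0, 1]. Setting s = f(s):
  10/19·s² + (15/152 − 1)·s + 3/8 = 0
  10/19·s² − (3/8 + 10/19)·s + 3/8 = 0
which factors as (s − 1)·(10/19·s − 3/8) = 0, giving roots s = 1 and s = (3/8)/(10/19) = 57/80.
Mean offspring μ = 15/152 + 2·10/19 = 175/152 > 1 (supercritical), so q < 1. The extinction probability is the smaller root: q = (3/8)/(10/19) = 57/80.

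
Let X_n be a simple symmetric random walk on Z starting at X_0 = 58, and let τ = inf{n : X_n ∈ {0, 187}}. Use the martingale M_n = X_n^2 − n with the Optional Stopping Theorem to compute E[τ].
E[τ] = 7482

M_n = X_n^2 − n is a martingale (since E[X_{n+1}^2 | F_n] = X_n^2 + 1). By OST (τ has finite mean in a bounded region), E[M_τ] = E[M_0] = X_0^2 − 0 = 58^2 = 3364. Also E[M_τ] = E[X_τ^2] − E[τ]. The walk exits at 0 or 187, with P(hit 187 first) = 58/187, so E[X_τ^2] = 187^2 · 58/187 + 0 = 10846. Thus E[τ] = E[X_τ^2] − E[M_τ] = 10846 − 3364 = 7482 = 58(187 − 58) = 7482.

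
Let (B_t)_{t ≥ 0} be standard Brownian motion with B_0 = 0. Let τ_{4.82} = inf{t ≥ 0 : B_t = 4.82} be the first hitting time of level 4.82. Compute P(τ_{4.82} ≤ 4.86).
P(τ_{4.82} ≤ 4.86) = 2(1 − Φ(4.82/√4.86)) = 2(1 − Φ(2.1864)) ≈ 0.0288

By the reflection principle for standard BM, P(τ_b ≤ t) = 2 · P(B_t ≥ b). Since B_t ~ N(0, t), P(B_t ≥ 4.82) = 1 − Φ(4.82/√t) = 1 − Φ(4.82/√4.86) = 1 − Φ(2.1864) ≈ 0.01439. Doubling: P(τ_{4.82} ≤ 4.86) ≈ 2 · 0.01439 = 0.02878 ≈ 0.0288.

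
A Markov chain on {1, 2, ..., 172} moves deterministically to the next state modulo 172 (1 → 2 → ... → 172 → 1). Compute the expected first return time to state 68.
E[T_68 | X_0 = 68] = 172

The chain cycles deterministically, so starting at state 68 it returns in exactly 172 steps. Equivalently, the stationary distribution is uniform π_j = 1/172 for every state j, so by Kac's formula E[T_68] = 1/π_68 = 172.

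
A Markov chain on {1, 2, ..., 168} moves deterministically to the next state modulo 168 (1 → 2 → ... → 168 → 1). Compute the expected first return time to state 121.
E[T_121 | X_0 = 121] = 168

The chain cycles deterministically, so starting at state 121 it returns in exactly 168 steps. Equivalently, the stationary distribution is uniform π_j = 1/168 for every state j, so by Kac's formula E[T_121] = 1/π_121 = 168.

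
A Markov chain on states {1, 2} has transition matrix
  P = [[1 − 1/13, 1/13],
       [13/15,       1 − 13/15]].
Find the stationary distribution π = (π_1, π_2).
π_1 = 169/184, π_2 = 15/184

Solve πP = π with π_1 + π_2 = 1. From πP = π: π_1 · (1 − 1/13) + π_2 · 13/15 = π_1 ⇒ π_2 · 13/15 = π_1 · 1/13 ⇒ π_2/π_1 = (1/13)/(13/15) = 15/169. Together with π_1 + π_2 = 1:
  π_1 = (13/15)/(1/13 + 13/15) = (13/15)/(184/195) = 169/184,
  π_2 = (1/13)/(1/13 + 13/15) = (1/13)/(184/195) = 15/184.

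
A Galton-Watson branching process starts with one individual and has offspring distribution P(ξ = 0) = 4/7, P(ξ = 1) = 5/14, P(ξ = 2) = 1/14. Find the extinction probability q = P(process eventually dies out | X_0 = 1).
q = 1

Mean offspring μ = 0·4/7 + 1·5/14 + 2·1/14 = 1/2 ≤ 1. For μ ≤ 1 with offspring not concentrated at 1, the Galton-Watson process goes extinct almost surely, so q = 1.
(Algebraic check: The pgf is f(s) = 4/7 + 5/14·s + 1/14·s². The extinction probability q is the smallest fixed point of f in [0, 1]. Setting s = f(s):
  1/14·s² + (5/14 − 1)·s + 4/7 = 0
  1/14·s² − (4/7 + 1/14)·s + 4/7 = 0
which factors as (s − 1)·(1/14·s − 4/7) = 0, giving roots s = 1 and s = (4/7)/(1/14) = 8. Since 8 ≥ 1, the smallest root in [0, 1] is s = 1.)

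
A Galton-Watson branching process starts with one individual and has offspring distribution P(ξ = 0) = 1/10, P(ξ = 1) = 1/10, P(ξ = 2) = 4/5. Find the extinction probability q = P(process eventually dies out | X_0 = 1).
q = 1/8

The pgf is f(s) = 1/10 + 1/10·s + 4/5·s². The extinction probability q is the smallest fixed point of f in [0, 1]. Setting s = f(s):
  4/5·s² + (1/10 − 1)·s + 1/10 = 0
  4/5·s² − (1/10 + 4/5)·s + 1/10 = 0
which factors as (s − 1)·(4/5·s − 1/10) = 0, giving roots s = 1 and s = (1/10)/(4/5) = 1/8.
Mean offspring μ = 1/10 + 2·4/5 = 17/10 > 1 (supercritical), so q < 1. The extinction probability is the smaller root: q = (1/10)/(4/5) = 1/8.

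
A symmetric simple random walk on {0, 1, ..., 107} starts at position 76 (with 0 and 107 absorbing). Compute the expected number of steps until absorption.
E[τ | X_0 = 76] = 2356

Let v_k = E[τ | X_0 = k]. Boundary: v_0 = v_107 = 0. Recurrence: v_k = 1 + (v_{k-1} + v_{k+1})/2 for 1 ≤ k ≤ 106. The particular solution to v_k − (v_{k-1} + v_{k+1})/2 = 1 is v_k = −k^2. Adding homogeneous solution A + B k and matching boundaries gives v_k = k (107 − k). Substituting k = 76: v_76 = 76 · 31 = 2356.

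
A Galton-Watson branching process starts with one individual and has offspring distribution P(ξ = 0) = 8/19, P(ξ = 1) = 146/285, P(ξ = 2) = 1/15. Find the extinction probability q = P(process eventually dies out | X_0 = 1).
q = 1

Mean offspring μ = 0·8/19 + 1·146/285 + 2·1/15 = 184/285 ≤ 1. For μ ≤ 1 with offspring not concentrated at 1, the Galton-Watson process goes extinct almost surely, so q = 1.
(Algebraic check: The pgf is f(s) = 8/19 + 146/285·s + 1/15·s². The extinction probability q is the smallest fixed point of f in [0, 1]. Setting s = f(s):
  1/15·s² + (146/285 − 1)·s + 8/19 = 0
  1/15·s² − (8/19 + 1/15)·s + 8/19 = 0
which factors as (s − 1)·(1/15·s − 8/19) = 0, giving roots s = 1 and s = (8/19)/(1/15) = 120/19. Since 120/19 ≥ 1, the smallest root in [0, 1] is s = 1.)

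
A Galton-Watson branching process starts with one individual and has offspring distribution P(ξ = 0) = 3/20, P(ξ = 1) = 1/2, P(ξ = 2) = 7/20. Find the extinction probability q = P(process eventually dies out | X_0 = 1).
q = 3/7

The pgf is f(s) = 3/20 + 1/2·s + 7/20·s². The extinction probability q is the smallest fixed point of f in [0, 1]. Setting s = f(s):
  7/20·s² + (1/2 − 1)·s + 3/20 = 0
  7/20·s² − (3/20 + 7/20)·s + 3/20 = 0
which factors as (s − 1)·(7/20·s − 3/20) = 0, giving roots s = 1 and s = (3/20)/(7/20) = 3/7.
Mean offspring μ = 1/2 + 2·7/20 = 6/5 > 1 (supercritical), so q < 1. The extinction probability is the smaller root: q = (3/20)/(7/20) = 3/7.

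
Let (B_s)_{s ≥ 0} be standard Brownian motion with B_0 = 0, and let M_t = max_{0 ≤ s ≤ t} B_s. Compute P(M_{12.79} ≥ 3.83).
P(M_{12.79} ≥ 3.83) = 2·P(B_{12.79} ≥ 3.83) = 2(1 − Φ(3.83/√12.79)) ≈ 0.2842

By the reflection principle for Brownian motion, P(M_t ≥ a) = 2 · P(B_t ≥ a) for a ≥ 0. Since B_t ~ N(0, t), P(B_t ≥ 3.83) = 1 − Φ(3.83/√t) = 1 − Φ(3.83/√12.79) = 1 − Φ(1.0709). So
  P(M_{12.79} ≥ 3.83) = 2(1 − Φ(1.0709)) ≈ 0.2842.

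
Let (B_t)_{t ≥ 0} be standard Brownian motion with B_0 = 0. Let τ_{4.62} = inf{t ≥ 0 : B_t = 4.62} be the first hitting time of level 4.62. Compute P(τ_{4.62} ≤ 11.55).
P(τ_{4.62} ≤ 11.55) = 2(1 − Φ(4.62/√11.55)) = 2(1 − Φ(1.3594)) ≈ 0.1740

By the reflection principle for standard BM, P(τ_b ≤ t) = 2 · P(B_t ≥ b). Since B_t ~ N(0, t), P(B_t ≥ 4.62) = 1 − Φ(4.62/√t) = 1 − Φ(4.62/√11.55) = 1 − Φ(1.3594) ≈ 0.08701. Doubling: P(τ_{4.62} ≤ 11.55) ≈ 2 · 0.08701 = 0.17402 ≈ 0.1740.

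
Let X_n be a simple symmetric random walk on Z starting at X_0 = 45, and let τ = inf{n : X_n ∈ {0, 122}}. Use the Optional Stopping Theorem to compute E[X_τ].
E[X_τ] = 45

X_n is a martingale and τ is a bounded-mean stopping time (indeed τ is finite a.s. with bounded expectation since the walk is in a bounded region). By the OST, E[X_τ] = E[X_0] = 45. Equivalently: E[X_τ] = 122 · P(hit 122 first) + 0 · P(hit 0 first) = 122 · (45/122) = 45.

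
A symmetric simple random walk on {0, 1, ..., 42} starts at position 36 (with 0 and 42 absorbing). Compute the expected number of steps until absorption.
E[τ | X_0 = 36] = 216

Let v_k = E[τ | X_0 = k]. Boundary: v_0 = v_42 = 0. Recurrence: v_k = 1 + (v_{k-1} + v_{k+1})/2 for 1 ≤ k ≤ 41. The particular solution to v_k − (v_{k-1} + v_{k+1})/2 = 1 is v_k = −k^2. Adding homogeneous solution A + B k and matching boundaries gives v_k = k (42 − k). Substituting k = 36: v_36 = 36 · 6 = 216.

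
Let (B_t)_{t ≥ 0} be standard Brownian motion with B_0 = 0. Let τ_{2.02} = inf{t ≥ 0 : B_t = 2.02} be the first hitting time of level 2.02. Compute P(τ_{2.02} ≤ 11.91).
P(τ_{2.02} ≤ 11.91) = 2(1 − Φ(2.02/√11.91)) = 2(1 − Φ(0.5853)) ≈ 0.5583

By the reflection principle for standard BM, P(τ_b ≤ t) = 2 · P(B_t ≥ b). Since B_t ~ N(0, t), P(B_t ≥ 2.02) = 1 − Φ(2.02/√t) = 1 − Φ(2.02/√11.91) = 1 − Φ(0.5853) ≈ 0.27917. Doubling: P(τ_{2.02} ≤ 11.91) ≈ 2 · 0.27917 = 0.55834 ≈ 0.5583.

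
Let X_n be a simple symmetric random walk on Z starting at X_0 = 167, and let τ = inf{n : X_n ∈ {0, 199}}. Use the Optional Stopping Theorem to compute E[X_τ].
E[X_τ] = 167

X_n is a martingale and τ is a bounded-mean stopping time (indeed τ is finite a.s. with bounded expectation since the walk is in a bounded region). By the OST, E[X_τ] = E[X_0] = 167. Equivalently: E[X_τ] = 199 · P(hit 199 first) + 0 · P(hit 0 first) = 199 · (167/199) = 167.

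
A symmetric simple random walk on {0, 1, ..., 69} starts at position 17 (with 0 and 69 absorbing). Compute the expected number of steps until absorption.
E[τ | X_0 = 17] = 884

Let v_k = E[τ | X_0 = k]. Boundary: v_0 = v_69 = 0. Recurrence: v_k = 1 + (v_{k-1} + v_{k+1})/2 for 1 ≤ k ≤ 68. The particular solution to v_k − (v_{k-1} + v_{k+1})/2 = 1 is v_k = −k^2. Adding homogeneous solution A + B k and matching boundaries gives v_k = k (69 − k). Substituting k = 17: v_17 = 17 · 52 = 884.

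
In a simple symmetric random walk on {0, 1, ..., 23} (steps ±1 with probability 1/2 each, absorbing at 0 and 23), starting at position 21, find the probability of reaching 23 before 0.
P(hit 23 before 0) = 21/23

Let u_k = P(hit 23 before 0 | start at k). Then u_0 = 0, u_23 = 1, and u_k = u_{k-1}/2 + u_{k+1}/2 for 1 ≤ k ≤ 22. This harmonic recurrence is solved by u_k = k/23, giving u_21 = 21/23.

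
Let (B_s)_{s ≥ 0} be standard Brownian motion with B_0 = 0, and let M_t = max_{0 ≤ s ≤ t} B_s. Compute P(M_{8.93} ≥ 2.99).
P(M_{8.93} ≥ 2.99) = 2·P(B_{8.93} ≥ 2.99) = 2(1 − Φ(2.99/√8.93)) ≈ 0.3170

By the reflection principle for Brownian motion, P(M_t ≥ a) = 2 · P(B_t ≥ a) for a ≥ 0. Since B_t ~ N(0, t), P(B_t ≥ 2.99) = 1 − Φ(2.99/√t) = 1 − Φ(2.99/√8.93) = 1 − Φ(1.0006). So
  P(M_{8.93} ≥ 2.99) = 2(1 − Φ(1.0006)) ≈ 0.3170.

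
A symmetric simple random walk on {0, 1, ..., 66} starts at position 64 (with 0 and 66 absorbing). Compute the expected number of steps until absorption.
E[τ | X_0 = 64] = 128

Let v_k = E[τ | X_0 = k]. Boundary: v_0 = v_66 = 0. Recurrence: v_k = 1 + (v_{k-1} + v_{k+1})/2 for 1 ≤ k ≤ 65. The particular solution to v_k − (v_{k-1} + v_{k+1})/2 = 1 is v_k = −k^2. Adding homogeneous solution A + B k and matching boundaries gives v_k = k (66 − k). Substituting k = 64: v_64 = 64 · 2 = 128.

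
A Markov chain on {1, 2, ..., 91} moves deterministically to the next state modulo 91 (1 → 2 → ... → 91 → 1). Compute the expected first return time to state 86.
E[T_86 | X_0 = 86] = 91

The chain cycles deterministically, so starting at state 86 it returns in exactly 91 steps. Equivalently, the stationary distribution is uniform π_j = 1/91 for every state j, so by Kac's formula E[T_86] = 1/π_86 = 91.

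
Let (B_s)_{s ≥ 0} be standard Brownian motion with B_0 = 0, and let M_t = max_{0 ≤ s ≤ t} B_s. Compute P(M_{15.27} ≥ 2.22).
P(M_{15.27} ≥ 2.22) = 2·P(B_{15.27} ≥ 2.22) = 2(1 − Φ(2.22/√15.27)) ≈ 0.5700

By the reflection principle for Brownian motion, P(M_t ≥ a) = 2 · P(B_t ≥ a) for a ≥ 0. Since B_t ~ N(0, t), P(B_t ≥ 2.22) = 1 − Φ(2.22/√t) = 1 − Φ(2.22/√15.27) = 1 − Φ(0.5681). So
  P(M_{15.27} ≥ 2.22) = 2(1 − Φ(0.5681)) ≈ 0.5700.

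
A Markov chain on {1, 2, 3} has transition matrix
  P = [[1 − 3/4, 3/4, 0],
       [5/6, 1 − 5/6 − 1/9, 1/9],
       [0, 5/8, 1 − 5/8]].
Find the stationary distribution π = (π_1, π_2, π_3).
π = (50/103, 45/103, 8/103)

This is a birth-death chain on three states, which satisfies detailed balance: π_1 · P_{12} = π_2 · P_{21} and π_2 · P_{23} = π_3 · P_{32}.
From π_1 · 3/4 = π_2 · 5/6: π_2/π_1 = (3/4)/(5/6) = 9/10.
From π_2 · 1/9 = π_3 · 5/8: π_3/π_2 = (1/9)/(5/8) = 8/45.
Take π_1 proportional to 1; then unnormalized π = (1, 9/10, 4/25). Normalize by dividing by the sum 103/50:
  π = (50/103, 45/103, 8/103).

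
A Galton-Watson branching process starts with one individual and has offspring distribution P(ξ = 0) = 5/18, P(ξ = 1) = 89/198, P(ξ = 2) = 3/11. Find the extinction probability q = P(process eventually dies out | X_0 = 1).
q = 1

Mean offspring μ = 0·5/18 + 1·89/198 + 2·3/11 = 197/198 ≤ 1. For μ ≤ 1 with offspring not concentrated at 1, the Galton-Watson process goes extinct almost surely, so q = 1.
(Algebraic check: The pgf is f(s) = 5/18 + 89/198·s + 3/11·s². The extinction probability q is the smallest fixed point of f in [0, 1]. Setting s = f(s):
  3/11·s² + (89/198 − 1)·s + 5/18 = 0
  3/11·s² − (5/18 + 3/11)·s + 5/18 = 0
which factors as (s − 1)·(3/11·s − 5/18) = 0, giving roots s = 1 and s = (5/18)/(3/11) = 55/54. Since 55/54 ≥ 1, the smallest root in [0, 1] is s = 1.)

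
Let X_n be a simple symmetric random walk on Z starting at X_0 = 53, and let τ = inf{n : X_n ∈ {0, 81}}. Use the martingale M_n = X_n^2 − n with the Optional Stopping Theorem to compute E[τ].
E[τ] = 1484

M_n = X_n^2 − n is a martingale (since E[X_{n+1}^2 | F_n] = X_n^2 + 1). By OST (τ has finite mean in a bounded region), E[M_τ] = E[M_0] = X_0^2 − 0 = 53^2 = 2809. Also E[M_τ] = E[X_τ^2] − E[τ]. The walk exits at 0 or 81, with P(hit 81 first) = 53/81, so E[X_τ^2] = 81^2 · 53/81 + 0 = 4293. Thus E[τ] = E[X_τ^2] − E[M_τ] = 4293 − 2809 = 1484 = 53(81 − 53) = 1484.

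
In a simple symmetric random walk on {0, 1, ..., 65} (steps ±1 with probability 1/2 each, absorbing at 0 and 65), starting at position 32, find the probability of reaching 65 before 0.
P(hit 65 before 0) = 32/65

Let u_k = P(hit 65 before 0 | start at k). Then u_0 = 0, u_65 = 1, and u_k = u_{k-1}/2 + u_{k+1}/2 for 1 ≤ k ≤ 64. This harmonic recurrence is solved by u_k = k/65, giving u_32 = 32/65.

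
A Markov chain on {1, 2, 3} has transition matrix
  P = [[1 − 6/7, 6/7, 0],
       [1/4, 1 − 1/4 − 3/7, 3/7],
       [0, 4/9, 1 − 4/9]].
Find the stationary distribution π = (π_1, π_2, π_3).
π = (49/379, 168/379, 162/379)

This is a birth-death chain on three states, which satisfies detailed balance: π_1 · P_{12} = π_2 · P_{21} and π_2 · P_{23} = π_3 · P_{32}.
From π_1 · 6/7 = π_2 · 1/4: π_2/π_1 = (6/7)/(1/4) = 24/7.
From π_2 · 3/7 = π_3 · 4/9: π_3/π_2 = (3/7)/(4/9) = 27/28.
Take π_1 proportional to 1; then unnormalized π = (1, 24/7, 162/49). Normalize by dividing by the sum 379/49:
  π = (49/379, 168/379, 162/379).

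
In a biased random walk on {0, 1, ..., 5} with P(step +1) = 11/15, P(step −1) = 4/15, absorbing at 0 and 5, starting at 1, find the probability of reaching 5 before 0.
P(hit 5 before 0) = (1 − (4/11)^1) / (1 − (4/11)^5) = 14641/22861

Let u_k denote P(reach 5 before 0 | start at k). Boundary: u_0 = 0, u_5 = 1. Recurrence: u_k = 11/15·u_{k+1} + 4/15·u_{k-1} for 1 ≤ k ≤ 4. Try u_k = A + B·r^k with r = q/p = (4/15)/(11/15) = 4/11. Substitution satisfies the recurrence; boundary conditions give:
  u_k = (1 − r^k) / (1 − r^N) = (1 − (4/11)^1) / (1 − (4/11)^5) = 14641/22861.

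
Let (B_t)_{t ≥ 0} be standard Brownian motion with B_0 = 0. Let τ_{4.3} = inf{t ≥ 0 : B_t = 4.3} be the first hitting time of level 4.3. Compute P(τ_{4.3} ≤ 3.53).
P(τ_{4.3} ≤ 3.53) = 2(1 − Φ(4.3/√3.53)) = 2(1 − Φ(2.2887)) ≈ 0.0221

By the reflection principle for standard BM, P(τ_b ≤ t) = 2 · P(B_t ≥ b). Since B_t ~ N(0, t), P(B_t ≥ 4.3) = 1 − Φ(4.3/√t) = 1 − Φ(4.3/√3.53) = 1 − Φ(2.2887) ≈ 0.01105. Doubling: P(τ_{4.3} ≤ 3.53) ≈ 2 · 0.01105 = 0.02210 ≈ 0.0221.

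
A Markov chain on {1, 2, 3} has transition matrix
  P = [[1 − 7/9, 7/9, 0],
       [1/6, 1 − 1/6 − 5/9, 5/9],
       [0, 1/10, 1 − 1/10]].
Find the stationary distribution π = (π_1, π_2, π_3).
π = (27/853, 126/853, 700/853)

This is a birth-death chain on three states, which satisfies detailed balance: π_1 · P_{12} = π_2 · P_{21} and π_2 · P_{23} = π_3 · P_{32}.
From π_1 · 7/9 = π_2 · 1/6: π_2/π_1 = (7/9)/(1/6) = 14/3.
From π_2 · 5/9 = π_3 · 1/10: π_3/π_2 = (5/9)/(1/10) = 50/9.
Take π_1 proportional to 1; then unnormalized π = (1, 14/3, 700/27). Normalize by dividing by the sum 853/27:
  π = (27/853, 126/853, 700/853).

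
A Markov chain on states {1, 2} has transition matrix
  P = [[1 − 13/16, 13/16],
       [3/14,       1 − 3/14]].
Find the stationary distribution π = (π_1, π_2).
π_1 = 24/115, π_2 = 91/115

Solve πP = π with π_1 + π_2 = 1. From πP = π: π_1 · (1 − 13/16) + π_2 · 3/14 = π_1 ⇒ π_2 · 3/14 = π_1 · 13/16 ⇒ π_2/π_1 = (13/16)/(3/14) = 91/24. Together with π_1 + π_2 = 1:
  π_1 = (3/14)/(13/16 + 3/14) = (3/14)/(115/112) = 24/115,
  π_2 = (13/16)/(13/16 + 3/14) = (13/16)/(115/112) = 91/115.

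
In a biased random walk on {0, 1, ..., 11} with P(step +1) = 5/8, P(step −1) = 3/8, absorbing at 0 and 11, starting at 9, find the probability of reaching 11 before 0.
P(hit 11 before 0) = (1 − (3/5)^9) / (1 − (3/5)^11) = 24168025/24325489

Let u_k denote P(reach 11 before 0 | start at k). Boundary: u_0 = 0, u_11 = 1. Recurrence: u_k = 5/8·u_{k+1} + 3/8·u_{k-1} for 1 ≤ k ≤ 10. Try u_k = A + B·r^k with r = q/p = (3/8)/(5/8) = 3/5. Substitution satisfies the recurrence; boundary conditions give:
  u_k = (1 − r^k) / (1 − r^N) = (1 − (3/5)^9) / (1 − (3/5)^11) = 24168025/24325489.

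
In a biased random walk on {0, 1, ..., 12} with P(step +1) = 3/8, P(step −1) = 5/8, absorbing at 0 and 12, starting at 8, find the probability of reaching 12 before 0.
P(hit 12 before 0) = (1 − (5/3)^8) / (1 − (5/3)^12) = 57186/447811

Let u_k denote P(reach 12 before 0 | start at k). Boundary: u_0 = 0, u_12 = 1. Recurrence: u_k = 3/8·u_{k+1} + 5/8·u_{k-1} for 1 ≤ k ≤ 11. Try u_k = A + B·r^k with r = q/p = (5/8)/(3/8) = 5/3. Substitution satisfies the recurrence; boundary conditions give:
  u_k = (1 − r^k) / (1 − r^N) = (1 − (5/3)^8) / (1 − (5/3)^12) = 57186/447811.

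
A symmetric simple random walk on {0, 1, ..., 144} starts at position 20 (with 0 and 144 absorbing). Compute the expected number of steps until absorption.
E[τ | X_0 = 20] = 2480

Let v_k = E[τ | X_0 = k]. Boundary: v_0 = v_144 = 0. Recurrence: v_k = 1 + (v_{k-1} + v_{k+1})/2 for 1 ≤ k ≤ 143. The particular solution to v_k − (v_{k-1} + v_{k+1})/2 = 1 is v_k = −k^2. Adding homogeneous solution A + B k and matching boundaries gives v_k = k (144 − k). Substituting k = 20: v_20 = 20 · 124 = 2480.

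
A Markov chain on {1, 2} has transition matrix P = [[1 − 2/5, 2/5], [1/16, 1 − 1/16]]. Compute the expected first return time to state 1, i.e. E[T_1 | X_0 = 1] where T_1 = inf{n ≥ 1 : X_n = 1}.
E[T_1 | X_0 = 1] = 1/π_1 = 37/5

For an irreducible recurrent Markov chain with stationary distribution π, E[T_i | X_0 = i] = 1/π_i (Kac's formula). Here π_1 = (1/16)/(2/5 + 1/16) = (1/16)/(37/80) = 5/37, so E[T_1 | X_0 = 1] = 1/π_1 = (2/5 + 1/16)/(1/16) = (37/80)/(1/16) = 37/5.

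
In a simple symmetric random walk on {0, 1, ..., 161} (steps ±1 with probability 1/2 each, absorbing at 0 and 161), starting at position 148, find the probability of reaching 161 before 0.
P(hit 161 before 0) = 148/161

Let u_k = P(hit 161 before 0 | start at k). Then u_0 = 0, u_161 = 1, and u_k = u_{k-1}/2 + u_{k+1}/2 for 1 ≤ k ≤ 160. This harmonic recurrence is solved by u_k = k/161, giving u_148 = 148/161.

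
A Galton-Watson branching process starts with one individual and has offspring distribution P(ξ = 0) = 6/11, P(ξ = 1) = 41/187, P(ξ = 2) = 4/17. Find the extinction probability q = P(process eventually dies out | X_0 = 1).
q = 1

Mean offspring μ = 0·6/11 + 1·41/187 + 2·4/17 = 129/187 ≤ 1. For μ ≤ 1 with offspring not concentrated at 1, the Galton-Watson process goes extinct almost surely, so q = 1.
(Algebraic check: The pgf is f(s) = 6/11 + 41/187·s + 4/17·s². The extinction probability q is the smallest fixed point of f in [0, 1]. Setting s = f(s):
  4/17·s² + (41/187 − 1)·s + 6/11 = 0
  4/17·s² − (6/11 + 4/17)·s + 6/11 = 0
which factors as (s − 1)·(4/17·s − 6/11) = 0, giving roots s = 1 and s = (6/11)/(4/17) = 51/22. Since 51/22 ≥ 1, the smallest root in [0, 1] is s = 1.)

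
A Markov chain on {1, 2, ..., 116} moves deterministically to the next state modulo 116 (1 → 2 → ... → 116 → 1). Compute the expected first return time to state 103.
E[T_103 | X_0 = 103] = 116

The chain cycles deterministically, so starting at state 103 it returns in exactly 116 steps. Equivalently, the stationary distribution is uniform π_j = 1/116 for every state j, so by Kac's formula E[T_103] = 1/π_103 = 116.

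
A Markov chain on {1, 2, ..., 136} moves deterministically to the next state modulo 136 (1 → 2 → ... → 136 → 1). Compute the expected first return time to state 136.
E[T_136 | X_0 = 136] = 136

The chain cycles deterministically, so starting at state 136 it returns in exactly 136 steps. Equivalently, the stationary distribution is uniform π_j = 1/136 for every state j, so by Kac's formula E[T_136] = 1/π_136 = 136.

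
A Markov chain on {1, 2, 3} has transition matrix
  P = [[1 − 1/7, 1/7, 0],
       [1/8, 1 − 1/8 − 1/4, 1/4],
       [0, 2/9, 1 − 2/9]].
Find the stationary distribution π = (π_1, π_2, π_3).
π = (7/24, 1/3, 3/8)

This is a birth-death chain on three states, which satisfies detailed balance: π_1 · P_{12} = π_2 · P_{21} and π_2 · P_{23} = π_3 · P_{32}.
From π_1 · 1/7 = π_2 · 1/8: π_2/π_1 = (1/7)/(1/8) = 8/7.
From π_2 · 1/4 = π_3 · 2/9: π_3/π_2 = (1/4)/(2/9) = 9/8.
Take π_1 proportional to 1; then unnormalized π = (1, 8/7, 9/7). Normalize by dividing by the sum 24/7:
  π = (7/24, 1/3, 3/8).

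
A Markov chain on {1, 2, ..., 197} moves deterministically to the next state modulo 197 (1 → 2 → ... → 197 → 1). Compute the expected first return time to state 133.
E[T_133 | X_0 = 133] = 197

The chain cycles deterministically, so starting at state 133 it returns in exactly 197 steps. Equivalently, the stationary distribution is uniform π_j = 1/197 for every state j, so by Kac's formula E[T_133] = 1/π_133 = 197.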